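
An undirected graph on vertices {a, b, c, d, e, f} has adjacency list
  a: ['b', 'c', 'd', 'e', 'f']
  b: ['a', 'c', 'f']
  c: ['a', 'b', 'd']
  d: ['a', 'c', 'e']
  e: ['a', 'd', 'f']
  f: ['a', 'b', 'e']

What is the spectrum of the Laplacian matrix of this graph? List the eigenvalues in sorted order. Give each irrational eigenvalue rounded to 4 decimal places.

With the vertex order [a, b, c, d, e, f], the degrees are [5, 3, 3, 3, 3, 3], giving D = diag(5, 3, 3, 3, 3, 3) and L = D - A. L is symmetric positive semidefinite, so every eigenvalue is real and nonnegative. The single zero eigenvalue shows the graph is connected. By the matrix-tree theorem the graph has (1/6) * product of the nonzero eigenvalues = 121 spanning trees.

[0, 2.3820, 2.3820, 4.6180, 4.6180, 6]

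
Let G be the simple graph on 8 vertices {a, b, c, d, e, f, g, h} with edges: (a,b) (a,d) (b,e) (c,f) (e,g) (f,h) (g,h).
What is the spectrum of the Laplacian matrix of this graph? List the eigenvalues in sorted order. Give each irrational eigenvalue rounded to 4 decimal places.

Each diagonal entry of L is the vertex degree and each off-diagonal entry is -1 where an edge is present, 0 otherwise; in the order [a, b, c, d, e, f, g, h] the diagonal is [2, 2, 1, 1, 2, 2, 2, 2]. L is symmetric positive semidefinite, so every eigenvalue is real and nonnegative. By the matrix-tree theorem the graph has (1/8) * product of the nonzero eigenvalues = 1 spanning tree.

[0, 0.1522, 0.5858, 1.2346, 2, 2.7654, 3.4142, 3.8478]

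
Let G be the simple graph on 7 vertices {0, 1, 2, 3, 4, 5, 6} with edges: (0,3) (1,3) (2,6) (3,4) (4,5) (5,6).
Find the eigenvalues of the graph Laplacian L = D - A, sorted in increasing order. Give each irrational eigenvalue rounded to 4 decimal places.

Each diagonal entry of L is the vertex degree and each off-diagonal entry is -1 where an edge is present, 0 otherwise; in the order [0, 1, 2, 3, 4, 5, 6] the diagonal is [1, 1, 1, 3, 2, 2, 2]. L is symmetric positive semidefinite, so every eigenvalue is real and nonnegative. The eigenvalues sum to 12, which equals trace(L) = 2|E|.

[0, 0.2254, 1, 1, 2.1859, 3.3604, 4.2283]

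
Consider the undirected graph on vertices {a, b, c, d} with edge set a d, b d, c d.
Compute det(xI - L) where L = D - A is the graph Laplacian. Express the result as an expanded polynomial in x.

Each diagonal entry of L is the vertex degree and each off-diagonal entry is -1 where an edge is present, 0 otherwise; in the order [a, b, c, d] the diagonal is [1, 1, 1, 3]. Computing det(xI - L) by cofactor expansion (or equivalently via sum-over-permutations) gives x^4 - 6x^3 + 9x^2 - 4x. The constant term is 0 because L is singular (the all-ones vector lies in its kernel). By the matrix-tree theorem the graph has (1/4) * product of the nonzero eigenvalues = 1 spanning tree.

x^4 - 6x^3 + 9x^2 - 4x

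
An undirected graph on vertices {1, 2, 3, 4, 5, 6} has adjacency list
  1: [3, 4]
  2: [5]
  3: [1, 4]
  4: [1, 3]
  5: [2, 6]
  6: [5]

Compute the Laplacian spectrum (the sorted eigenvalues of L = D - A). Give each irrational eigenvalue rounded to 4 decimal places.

[0, 0, 1, 3, 3, 3]

Reading degrees in the order [1, 2, 3, 4, 5, 6] gives [2, 1, 2, 2, 2, 1]; set D = diag(2, 1, 2, 2, 2, 1) and form L = D - A. L is symmetric positive semidefinite, so every eigenvalue is real and nonnegative. The 2 zero eigenvalues correspond to the 2 connected components. The eigenvalues sum to 10, which equals trace(L) = 2|E|.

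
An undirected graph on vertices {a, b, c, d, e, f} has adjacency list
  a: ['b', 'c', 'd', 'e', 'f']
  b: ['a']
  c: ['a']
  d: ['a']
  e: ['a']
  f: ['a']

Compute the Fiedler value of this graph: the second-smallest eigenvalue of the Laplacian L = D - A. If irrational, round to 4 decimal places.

Each diagonal entry of L is the vertex degree and each off-diagonal entry is -1 where an edge is present, 0 otherwise; in the order [a, b, c, d, e, f] the diagonal is [5, 1, 1, 1, 1, 1]. The smallest Laplacian eigenvalue is always 0. The next one, lambda_2 = 1, measures how hard the graph is to disconnect: larger values mean better connectivity. By the matrix-tree theorem the graph has (1/6) * product of the nonzero eigenvalues = 1 spanning tree. The largest eigenvalue, 6, is at most the vertex count 6.

1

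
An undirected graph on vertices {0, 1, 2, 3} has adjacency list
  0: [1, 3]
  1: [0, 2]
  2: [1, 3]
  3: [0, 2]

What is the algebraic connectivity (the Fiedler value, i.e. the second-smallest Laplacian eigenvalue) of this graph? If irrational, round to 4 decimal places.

2

With the vertex order [0, 1, 2, 3], the degrees are [2, 2, 2, 2], giving D = diag(2, 2, 2, 2) and L = D - A. The smallest Laplacian eigenvalue is always 0. The next one, lambda_2 = 2, measures how hard the graph is to disconnect: larger values mean better connectivity. By the matrix-tree theorem the graph has (1/4) * product of the nonzero eigenvalues = 4 spanning trees.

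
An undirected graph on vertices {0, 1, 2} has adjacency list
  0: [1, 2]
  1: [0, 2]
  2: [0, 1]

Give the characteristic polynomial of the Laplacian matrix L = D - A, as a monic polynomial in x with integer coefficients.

With the vertex order [0, 1, 2], the degrees are [2, 2, 2], giving D = diag(2, 2, 2) and L = D - A. The eigenvalues of L are [0, 3, 3]; the characteristic polynomial is the product of (x - lambda_i), which multiplies out to x^3 - 6x^2 + 9x. The constant term is 0 because L is singular (the all-ones vector lies in its kernel). By the matrix-tree theorem the graph has (1/3) * product of the nonzero eigenvalues = 3 spanning trees.

x^3 - 6x^2 + 9x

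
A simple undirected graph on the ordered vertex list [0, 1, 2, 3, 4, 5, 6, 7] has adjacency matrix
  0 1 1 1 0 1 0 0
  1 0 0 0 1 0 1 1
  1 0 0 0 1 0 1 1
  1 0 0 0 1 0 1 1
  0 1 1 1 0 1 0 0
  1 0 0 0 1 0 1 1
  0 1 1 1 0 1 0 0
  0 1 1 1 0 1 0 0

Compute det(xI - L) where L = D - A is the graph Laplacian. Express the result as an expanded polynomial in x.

x^8 - 32x^7 + 432x^6 - 3200x^5 + 14080x^4 - 36864x^3 + 53248x^2 - 32768x

With the vertex order [0, 1, 2, 3, 4, 5, 6, 7], the degrees are [4, 4, 4, 4, 4, 4, 4, 4], giving D = diag(4, 4, 4, 4, 4, 4, 4, 4) and L = D - A. L has integer entries, so p(x) = det(xI - L) has integer coefficients. Expanding the determinant yields x^8 - 32x^7 + 432x^6 - 3200x^5 + 14080x^4 - 36864x^3 + 53248x^2 - 32768x. The constant term is 0 because L is singular (the all-ones vector lies in its kernel). By the matrix-tree theorem the graph has (1/8) * product of the nonzero eigenvalues = 4096 spanning trees.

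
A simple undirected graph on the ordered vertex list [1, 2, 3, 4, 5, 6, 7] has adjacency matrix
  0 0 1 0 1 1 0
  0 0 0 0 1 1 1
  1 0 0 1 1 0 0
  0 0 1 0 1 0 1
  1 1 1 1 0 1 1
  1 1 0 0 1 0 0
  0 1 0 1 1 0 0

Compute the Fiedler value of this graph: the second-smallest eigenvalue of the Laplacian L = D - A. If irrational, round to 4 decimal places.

2

Reading degrees in the order [1, 2, 3, 4, 5, 6, 7] gives [3, 3, 3, 3, 6, 3, 3]; set D = diag(3, 3, 3, 3, 6, 3, 3) and form L = D - A. The sorted Laplacian eigenvalues are [0, 2, 2, 4, 4, 5, 7]; the algebraic connectivity is the second entry, 2. By the matrix-tree theorem the graph has (1/7) * product of the nonzero eigenvalues = 320 spanning trees.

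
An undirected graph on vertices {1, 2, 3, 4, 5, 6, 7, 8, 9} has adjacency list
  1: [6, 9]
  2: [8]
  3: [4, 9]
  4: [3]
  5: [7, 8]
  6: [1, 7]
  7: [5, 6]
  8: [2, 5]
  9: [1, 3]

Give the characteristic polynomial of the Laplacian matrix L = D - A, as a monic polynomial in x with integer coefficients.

x^9 - 16x^8 + 105x^7 - 364x^6 + 715x^5 - 792x^4 + 462x^3 - 120x^2 + 9x

With the vertex order [1, 2, 3, 4, 5, 6, 7, 8, 9], the degrees are [2, 1, 2, 1, 2, 2, 2, 2, 2], giving D = diag(2, 1, 2, 1, 2, 2, 2, 2, 2) and L = D - A. L has integer entries, so p(x) = det(xI - L) has integer coefficients. Expanding the determinant yields x^9 - 16x^8 + 105x^7 - 364x^6 + 715x^5 - 792x^4 + 462x^3 - 120x^2 + 9x. Since p(0) = det(-L) = 0, x divides p(x). By the matrix-tree theorem the graph has (1/9) * product of the nonzero eigenvalues = 1 spanning tree.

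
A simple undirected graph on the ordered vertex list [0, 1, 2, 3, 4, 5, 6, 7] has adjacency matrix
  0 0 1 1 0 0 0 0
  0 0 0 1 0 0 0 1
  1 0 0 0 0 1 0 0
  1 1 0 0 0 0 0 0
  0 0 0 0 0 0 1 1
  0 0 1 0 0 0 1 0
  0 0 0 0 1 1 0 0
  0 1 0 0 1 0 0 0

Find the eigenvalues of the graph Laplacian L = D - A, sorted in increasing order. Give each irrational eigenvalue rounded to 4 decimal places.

[0, 0.5858, 0.5858, 2, 2, 3.4142, 3.4142, 4]

Reading degrees in the order [0, 1, 2, 3, 4, 5, 6, 7] gives [2, 2, 2, 2, 2, 2, 2, 2]; set D = diag(2, 2, 2, 2, 2, 2, 2, 2) and form L = D - A. L is symmetric positive semidefinite, so every eigenvalue is real and nonnegative. The eigenvalues sum to 16, which equals trace(L) = 2|E|.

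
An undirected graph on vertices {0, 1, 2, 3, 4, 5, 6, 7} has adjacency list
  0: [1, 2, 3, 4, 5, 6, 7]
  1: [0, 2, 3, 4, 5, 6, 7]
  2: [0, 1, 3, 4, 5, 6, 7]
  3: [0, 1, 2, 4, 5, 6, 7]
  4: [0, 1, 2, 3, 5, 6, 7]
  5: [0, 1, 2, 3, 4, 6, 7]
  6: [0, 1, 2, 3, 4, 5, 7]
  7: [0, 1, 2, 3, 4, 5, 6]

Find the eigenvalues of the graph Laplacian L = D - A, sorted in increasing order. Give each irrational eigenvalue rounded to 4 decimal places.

Each diagonal entry of L is the vertex degree and each off-diagonal entry is -1 where an edge is present, 0 otherwise; in the order [0, 1, 2, 3, 4, 5, 6, 7] the diagonal is [7, 7, 7, 7, 7, 7, 7, 7]. L is symmetric positive semidefinite, so every eigenvalue is real and nonnegative. By the matrix-tree theorem the graph has (1/8) * product of the nonzero eigenvalues = 262144 spanning trees.

[0, 8, 8, 8, 8, 8, 8, 8]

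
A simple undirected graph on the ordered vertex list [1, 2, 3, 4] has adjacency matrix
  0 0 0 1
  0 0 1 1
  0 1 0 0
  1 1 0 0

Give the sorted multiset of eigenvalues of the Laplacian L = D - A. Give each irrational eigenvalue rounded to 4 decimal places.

[0, 0.5858, 2, 3.4142]

With the vertex order [1, 2, 3, 4], the degrees are [1, 2, 1, 2], giving D = diag(1, 2, 1, 2) and L = D - A. L is symmetric positive semidefinite, so every eigenvalue is real and nonnegative. The single zero eigenvalue shows the graph is connected. By the matrix-tree theorem the graph has (1/4) * product of the nonzero eigenvalues = 1 spanning tree. There is one zero in the spectrum, matching the 1 component.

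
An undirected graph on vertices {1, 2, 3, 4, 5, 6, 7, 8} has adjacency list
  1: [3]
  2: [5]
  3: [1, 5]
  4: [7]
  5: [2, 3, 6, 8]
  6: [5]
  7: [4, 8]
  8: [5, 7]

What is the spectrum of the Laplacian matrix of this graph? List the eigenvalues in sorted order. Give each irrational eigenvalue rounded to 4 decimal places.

With the vertex order [1, 2, 3, 4, 5, 6, 7, 8], the degrees are [1, 1, 2, 1, 4, 1, 2, 2], giving D = diag(1, 1, 2, 1, 4, 1, 2, 2) and L = D - A. Since every row of L sums to 0, the all-ones vector is in the kernel and 0 is an eigenvalue. The single zero eigenvalue shows the graph is connected. The largest eigenvalue, 5.1732, is at most the vertex count 8.

[0, 0.2538, 0.5472, 1, 1.4689, 2.4066, 3.1504, 5.1732]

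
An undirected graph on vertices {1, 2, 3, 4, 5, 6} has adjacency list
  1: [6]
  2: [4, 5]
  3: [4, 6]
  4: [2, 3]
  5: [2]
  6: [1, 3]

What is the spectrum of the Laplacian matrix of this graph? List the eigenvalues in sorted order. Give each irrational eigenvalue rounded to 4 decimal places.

Reading degrees in the order [1, 2, 3, 4, 5, 6] gives [1, 2, 2, 2, 1, 2]; set D = diag(1, 2, 2, 2, 1, 2) and form L = D - A. The multiplicity of 0 as a Laplacian eigenvalue equals the number of connected components. By the matrix-tree theorem the graph has (1/6) * product of the nonzero eigenvalues = 1 spanning tree.

[0, 0.2679, 1, 2, 3, 3.7321]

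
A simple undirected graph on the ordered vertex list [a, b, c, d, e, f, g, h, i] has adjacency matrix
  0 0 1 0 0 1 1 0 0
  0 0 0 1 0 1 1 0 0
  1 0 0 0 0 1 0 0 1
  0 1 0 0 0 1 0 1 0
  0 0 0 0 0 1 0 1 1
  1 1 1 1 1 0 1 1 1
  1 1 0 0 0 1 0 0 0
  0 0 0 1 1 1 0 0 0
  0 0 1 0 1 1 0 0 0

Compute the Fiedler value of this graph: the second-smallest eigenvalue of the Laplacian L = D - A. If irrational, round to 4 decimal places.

1.5858

With the vertex order [a, b, c, d, e, f, g, h, i], the degrees are [3, 3, 3, 3, 3, 8, 3, 3, 3], giving D = diag(3, 3, 3, 3, 3, 8, 3, 3, 3) and L = D - A. The smallest Laplacian eigenvalue is always 0. The next one, lambda_2 = 1.5858, measures how hard the graph is to disconnect: larger values mean better connectivity. There is one zero in the spectrum, matching the 1 component.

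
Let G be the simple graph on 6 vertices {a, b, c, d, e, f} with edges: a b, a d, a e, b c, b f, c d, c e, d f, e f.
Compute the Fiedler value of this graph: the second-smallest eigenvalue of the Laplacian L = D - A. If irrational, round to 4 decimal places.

Each diagonal entry of L is the vertex degree and each off-diagonal entry is -1 where an edge is present, 0 otherwise; in the order [a, b, c, d, e, f] the diagonal is [3, 3, 3, 3, 3, 3]. Computing the eigenvalues of L and sorting gives [0, 3, 3, 3, 3, 6]. The Fiedler value lambda_2 = 3 is strictly positive, so the graph is connected. The largest eigenvalue, 6, is at most the vertex count 6.

3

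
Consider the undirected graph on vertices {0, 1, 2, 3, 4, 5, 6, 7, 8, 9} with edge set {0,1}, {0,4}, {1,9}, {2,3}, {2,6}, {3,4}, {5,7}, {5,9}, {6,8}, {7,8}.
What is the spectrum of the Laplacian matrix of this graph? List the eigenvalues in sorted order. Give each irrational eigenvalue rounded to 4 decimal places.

[0, 0.3820, 0.3820, 1.3820, 1.3820, 2.6180, 2.6180, 3.6180, 3.6180, 4]

Each diagonal entry of L is the vertex degree and each off-diagonal entry is -1 where an edge is present, 0 otherwise; in the order [0, 1, 2, 3, 4, 5, 6, 7, 8, 9] the diagonal is [2, 2, 2, 2, 2, 2, 2, 2, 2, 2]. The multiplicity of 0 as a Laplacian eigenvalue equals the number of connected components. By the matrix-tree theorem the graph has (1/10) * product of the nonzero eigenvalues = 10 spanning trees. There is one zero in the spectrum, matching the 1 component.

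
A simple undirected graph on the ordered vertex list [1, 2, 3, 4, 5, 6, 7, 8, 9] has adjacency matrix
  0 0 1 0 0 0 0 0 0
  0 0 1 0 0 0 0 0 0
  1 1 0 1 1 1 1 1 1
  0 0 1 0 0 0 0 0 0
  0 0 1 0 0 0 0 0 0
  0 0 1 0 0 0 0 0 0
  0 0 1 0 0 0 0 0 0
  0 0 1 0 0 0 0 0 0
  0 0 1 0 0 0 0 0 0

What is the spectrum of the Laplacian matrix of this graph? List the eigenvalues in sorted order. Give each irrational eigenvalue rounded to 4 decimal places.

With the vertex order [1, 2, 3, 4, 5, 6, 7, 8, 9], the degrees are [1, 1, 8, 1, 1, 1, 1, 1, 1], giving D = diag(1, 1, 8, 1, 1, 1, 1, 1, 1) and L = D - A. Since every row of L sums to 0, the all-ones vector is in the kernel and 0 is an eigenvalue. The single zero eigenvalue shows the graph is connected. There is one zero in the spectrum, matching the 1 component.

[0, 1, 1, 1, 1, 1, 1, 1, 9]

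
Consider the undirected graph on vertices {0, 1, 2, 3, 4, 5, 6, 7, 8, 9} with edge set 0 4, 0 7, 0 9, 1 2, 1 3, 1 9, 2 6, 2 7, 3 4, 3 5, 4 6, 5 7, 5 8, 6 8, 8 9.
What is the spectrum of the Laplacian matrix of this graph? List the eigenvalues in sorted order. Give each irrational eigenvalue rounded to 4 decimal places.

Each diagonal entry of L is the vertex degree and each off-diagonal entry is -1 where an edge is present, 0 otherwise; in the order [0, 1, 2, 3, 4, 5, 6, 7, 8, 9] the diagonal is [3, 3, 3, 3, 3, 3, 3, 3, 3, 3]. The multiplicity of 0 as a Laplacian eigenvalue equals the number of connected components. By the matrix-tree theorem the graph has (1/10) * product of the nonzero eigenvalues = 2000 spanning trees.

[0, 2, 2, 2, 2, 2, 5, 5, 5, 5]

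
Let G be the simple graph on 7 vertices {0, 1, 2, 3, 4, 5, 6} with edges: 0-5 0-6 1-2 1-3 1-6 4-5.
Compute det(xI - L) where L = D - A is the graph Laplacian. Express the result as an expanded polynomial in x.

With the vertex order [0, 1, 2, 3, 4, 5, 6], the degrees are [2, 3, 1, 1, 1, 2, 2], giving D = diag(2, 3, 1, 1, 1, 2, 2) and L = D - A. Computing det(xI - L) by cofactor expansion (or equivalently via sum-over-permutations) gives x^7 - 12x^6 + 54x^5 - 114x^4 + 116x^3 - 52x^2 + 7x. Since p(0) = det(-L) = 0, x divides p(x). The eigenvalues sum to 12, which equals trace(L) = 2|E|. There is one zero in the spectrum, matching the 1 component.

x^7 - 12x^6 + 54x^5 - 114x^4 + 116x^3 - 52x^2 + 7x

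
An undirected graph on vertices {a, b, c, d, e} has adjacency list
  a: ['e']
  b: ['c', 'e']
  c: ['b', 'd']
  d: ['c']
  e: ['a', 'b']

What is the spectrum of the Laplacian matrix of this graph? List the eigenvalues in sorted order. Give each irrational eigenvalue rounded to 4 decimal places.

Reading degrees in the order [a, b, c, d, e] gives [1, 2, 2, 1, 2]; set D = diag(1, 2, 2, 1, 2) and form L = D - A. Diagonalising L (or applying a numerical eigensolver to the 5x5 matrix) gives the spectrum above.

[0, 0.3820, 1.3820, 2.6180, 3.6180]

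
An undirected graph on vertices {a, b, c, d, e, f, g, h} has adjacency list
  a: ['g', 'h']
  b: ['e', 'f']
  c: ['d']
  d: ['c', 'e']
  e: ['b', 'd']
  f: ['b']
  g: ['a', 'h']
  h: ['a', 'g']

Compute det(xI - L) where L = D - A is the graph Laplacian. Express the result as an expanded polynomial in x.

x^8 - 14x^7 + 78x^6 - 218x^5 + 314x^4 - 210x^3 + 45x^2

Each diagonal entry of L is the vertex degree and each off-diagonal entry is -1 where an edge is present, 0 otherwise; in the order [a, b, c, d, e, f, g, h] the diagonal is [2, 2, 1, 2, 2, 1, 2, 2]. Computing det(xI - L) by cofactor expansion (or equivalently via sum-over-permutations) gives x^8 - 14x^7 + 78x^6 - 218x^5 + 314x^4 - 210x^3 + 45x^2. The coefficient of x^7 equals -trace(L) = -14, matching the sum of degrees. The largest eigenvalue, 3.6180, is at most the vertex count 8.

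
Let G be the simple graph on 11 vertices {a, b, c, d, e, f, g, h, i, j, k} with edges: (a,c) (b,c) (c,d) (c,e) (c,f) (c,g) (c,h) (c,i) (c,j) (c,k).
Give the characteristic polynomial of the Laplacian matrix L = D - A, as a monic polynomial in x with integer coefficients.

Each diagonal entry of L is the vertex degree and each off-diagonal entry is -1 where an edge is present, 0 otherwise; in the order [a, b, c, d, e, f, g, h, i, j, k] the diagonal is [1, 1, 10, 1, 1, 1, 1, 1, 1, 1, 1]. The eigenvalues of L are [0, 1, 1, 1, 1, 1, 1, 1, 1, 1, 11]; the characteristic polynomial is the product of (x - lambda_i), which multiplies out to x^11 - 20x^10 + 135x^9 - 480x^8 + 1050x^7 - 1512x^6 + 1470x^5 - 960x^4 + 405x^3 - 100x^2 + 11x. The constant term is 0 because L is singular (the all-ones vector lies in its kernel). There is one zero in the spectrum, matching the 1 component.

x^11 - 20x^10 + 135x^9 - 480x^8 + 1050x^7 - 1512x^6 + 1470x^5 - 960x^4 + 405x^3 - 100x^2 + 11x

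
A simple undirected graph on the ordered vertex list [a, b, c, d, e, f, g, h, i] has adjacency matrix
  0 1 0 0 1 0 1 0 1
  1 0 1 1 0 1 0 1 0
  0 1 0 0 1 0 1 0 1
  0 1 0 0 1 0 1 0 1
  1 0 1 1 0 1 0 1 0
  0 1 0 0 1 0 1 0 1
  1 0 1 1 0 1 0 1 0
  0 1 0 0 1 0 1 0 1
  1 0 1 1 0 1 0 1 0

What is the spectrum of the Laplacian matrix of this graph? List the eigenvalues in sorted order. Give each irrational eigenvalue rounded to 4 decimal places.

[0, 4, 4, 4, 4, 5, 5, 5, 9]

Each diagonal entry of L is the vertex degree and each off-diagonal entry is -1 where an edge is present, 0 otherwise; in the order [a, b, c, d, e, f, g, h, i] the diagonal is [4, 5, 4, 4, 5, 4, 5, 4, 5]. Diagonalising L (or applying a numerical eigensolver to the 9x9 matrix) gives the spectrum above. There is one zero in the spectrum, matching the 1 component. By the matrix-tree theorem the graph has (1/9) * product of the nonzero eigenvalues = 32000 spanning trees.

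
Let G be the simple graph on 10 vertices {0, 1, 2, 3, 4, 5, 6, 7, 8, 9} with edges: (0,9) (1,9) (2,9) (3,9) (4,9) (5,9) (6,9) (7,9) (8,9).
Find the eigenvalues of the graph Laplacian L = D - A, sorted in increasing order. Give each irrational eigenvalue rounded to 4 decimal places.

[0, 1, 1, 1, 1, 1, 1, 1, 1, 10]

With the vertex order [0, 1, 2, 3, 4, 5, 6, 7, 8, 9], the degrees are [1, 1, 1, 1, 1, 1, 1, 1, 1, 9], giving D = diag(1, 1, 1, 1, 1, 1, 1, 1, 1, 9) and L = D - A. Since every row of L sums to 0, the all-ones vector is in the kernel and 0 is an eigenvalue. There is one zero in the spectrum, matching the 1 component. By the matrix-tree theorem the graph has (1/10) * product of the nonzero eigenvalues = 1 spanning tree.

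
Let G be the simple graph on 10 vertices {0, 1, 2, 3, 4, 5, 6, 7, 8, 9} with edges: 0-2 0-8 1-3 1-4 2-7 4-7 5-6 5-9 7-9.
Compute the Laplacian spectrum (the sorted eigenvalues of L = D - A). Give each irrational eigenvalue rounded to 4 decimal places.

[0, 0.1981, 0.1981, 0.8299, 1.5550, 1.5550, 2.6889, 3.2470, 3.2470, 4.4812]

Each diagonal entry of L is the vertex degree and each off-diagonal entry is -1 where an edge is present, 0 otherwise; in the order [0, 1, 2, 3, 4, 5, 6, 7, 8, 9] the diagonal is [2, 2, 2, 1, 2, 2, 1, 3, 1, 2]. Since every row of L sums to 0, the all-ones vector is in the kernel and 0 is an eigenvalue.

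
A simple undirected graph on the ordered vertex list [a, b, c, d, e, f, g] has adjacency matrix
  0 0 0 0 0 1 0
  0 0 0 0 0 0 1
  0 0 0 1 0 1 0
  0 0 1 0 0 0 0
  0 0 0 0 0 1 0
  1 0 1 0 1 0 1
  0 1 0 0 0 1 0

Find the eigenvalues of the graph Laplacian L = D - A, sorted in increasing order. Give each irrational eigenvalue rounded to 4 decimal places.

Reading degrees in the order [a, b, c, d, e, f, g] gives [1, 1, 2, 1, 1, 4, 2]; set D = diag(1, 1, 2, 1, 1, 4, 2) and form L = D - A. Since every row of L sums to 0, the all-ones vector is in the kernel and 0 is an eigenvalue. The eigenvalues sum to 12, which equals trace(L) = 2|E|.

[0, 0.3820, 0.6086, 1, 2.2271, 2.6180, 5.1642]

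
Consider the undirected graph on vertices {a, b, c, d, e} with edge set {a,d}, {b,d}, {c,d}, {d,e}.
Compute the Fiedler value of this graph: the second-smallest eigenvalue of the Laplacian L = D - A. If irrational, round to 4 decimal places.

1

With the vertex order [a, b, c, d, e], the degrees are [1, 1, 1, 4, 1], giving D = diag(1, 1, 1, 4, 1) and L = D - A. Computing the eigenvalues of L and sorting gives [0, 1, 1, 1, 5]. The Fiedler value lambda_2 = 1 is strictly positive, so the graph is connected. The eigenvalues sum to 8, which equals trace(L) = 2|E|.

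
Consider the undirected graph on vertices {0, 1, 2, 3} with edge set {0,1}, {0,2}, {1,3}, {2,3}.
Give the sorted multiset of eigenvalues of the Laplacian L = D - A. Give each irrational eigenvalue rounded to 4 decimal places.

Reading degrees in the order [0, 1, 2, 3] gives [2, 2, 2, 2]; set D = diag(2, 2, 2, 2) and form L = D - A. The multiplicity of 0 as a Laplacian eigenvalue equals the number of connected components. By the matrix-tree theorem the graph has (1/4) * product of the nonzero eigenvalues = 4 spanning trees.

[0, 2, 2, 4]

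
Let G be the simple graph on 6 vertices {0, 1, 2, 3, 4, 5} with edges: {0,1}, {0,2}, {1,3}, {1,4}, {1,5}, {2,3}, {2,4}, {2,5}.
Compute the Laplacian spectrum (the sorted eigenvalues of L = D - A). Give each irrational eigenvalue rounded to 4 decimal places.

[0, 2, 2, 2, 4, 6]

Reading degrees in the order [0, 1, 2, 3, 4, 5] gives [2, 4, 4, 2, 2, 2]; set D = diag(2, 4, 4, 2, 2, 2) and form L = D - A. L is symmetric positive semidefinite, so every eigenvalue is real and nonnegative. The single zero eigenvalue shows the graph is connected. The largest eigenvalue, 6, is at most the vertex count 6.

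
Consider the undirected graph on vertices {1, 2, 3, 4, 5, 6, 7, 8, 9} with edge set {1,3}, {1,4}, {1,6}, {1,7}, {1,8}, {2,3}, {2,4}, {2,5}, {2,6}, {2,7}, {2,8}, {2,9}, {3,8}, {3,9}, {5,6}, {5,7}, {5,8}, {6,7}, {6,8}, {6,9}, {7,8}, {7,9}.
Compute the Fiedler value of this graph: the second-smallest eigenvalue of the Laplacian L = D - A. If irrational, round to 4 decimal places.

Each diagonal entry of L is the vertex degree and each off-diagonal entry is -1 where an edge is present, 0 otherwise; in the order [1, 2, 3, 4, 5, 6, 7, 8, 9] the diagonal is [5, 7, 4, 2, 4, 6, 6, 6, 4]. The sorted Laplacian eigenvalues are [0, 1.8987, 3.3433, 4.1615, 4.9679, 6.6528, 7, 7.5720, 8.4038]; the algebraic connectivity is the second entry, 1.8987. By the matrix-tree theorem the graph has (1/9) * product of the nonzero eigenvalues = 43211 spanning trees.

1.8987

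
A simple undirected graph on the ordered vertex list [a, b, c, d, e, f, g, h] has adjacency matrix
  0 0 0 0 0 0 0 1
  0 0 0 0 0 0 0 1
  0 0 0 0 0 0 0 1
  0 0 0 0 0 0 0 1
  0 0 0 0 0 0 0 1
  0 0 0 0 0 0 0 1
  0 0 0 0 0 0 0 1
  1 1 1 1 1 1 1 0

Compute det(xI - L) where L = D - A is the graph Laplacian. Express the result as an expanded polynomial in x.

x^8 - 14x^7 + 63x^6 - 140x^5 + 175x^4 - 126x^3 + 49x^2 - 8x

With the vertex order [a, b, c, d, e, f, g, h], the degrees are [1, 1, 1, 1, 1, 1, 1, 7], giving D = diag(1, 1, 1, 1, 1, 1, 1, 7) and L = D - A. L has integer entries, so p(x) = det(xI - L) has integer coefficients. Expanding the determinant yields x^8 - 14x^7 + 63x^6 - 140x^5 + 175x^4 - 126x^3 + 49x^2 - 8x. Since p(0) = det(-L) = 0, x divides p(x). The largest eigenvalue, 8, is at most the vertex count 8.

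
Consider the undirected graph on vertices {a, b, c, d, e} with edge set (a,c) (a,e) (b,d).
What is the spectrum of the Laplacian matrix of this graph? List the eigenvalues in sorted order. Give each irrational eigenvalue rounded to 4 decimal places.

[0, 0, 1, 2, 3]

Reading degrees in the order [a, b, c, d, e] gives [2, 1, 1, 1, 1]; set D = diag(2, 1, 1, 1, 1) and form L = D - A. Since every row of L sums to 0, the all-ones vector is in the kernel and 0 is an eigenvalue. The 2 zero eigenvalues correspond to the 2 connected components. There are 2 zeros in the spectrum, matching the 2 components. The eigenvalues sum to 6, which equals trace(L) = 2|E|.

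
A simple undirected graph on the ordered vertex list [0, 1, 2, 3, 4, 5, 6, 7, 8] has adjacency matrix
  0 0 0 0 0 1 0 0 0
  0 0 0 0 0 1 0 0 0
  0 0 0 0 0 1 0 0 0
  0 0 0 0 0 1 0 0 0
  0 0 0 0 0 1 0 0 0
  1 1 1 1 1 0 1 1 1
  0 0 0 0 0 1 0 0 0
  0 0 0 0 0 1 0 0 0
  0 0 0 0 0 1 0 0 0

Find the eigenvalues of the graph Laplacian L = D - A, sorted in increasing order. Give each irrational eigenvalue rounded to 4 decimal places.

Each diagonal entry of L is the vertex degree and each off-diagonal entry is -1 where an edge is present, 0 otherwise; in the order [0, 1, 2, 3, 4, 5, 6, 7, 8] the diagonal is [1, 1, 1, 1, 1, 8, 1, 1, 1]. Since every row of L sums to 0, the all-ones vector is in the kernel and 0 is an eigenvalue. The single zero eigenvalue shows the graph is connected. The largest eigenvalue, 9, is at most the vertex count 9.

[0, 1, 1, 1, 1, 1, 1, 1, 9]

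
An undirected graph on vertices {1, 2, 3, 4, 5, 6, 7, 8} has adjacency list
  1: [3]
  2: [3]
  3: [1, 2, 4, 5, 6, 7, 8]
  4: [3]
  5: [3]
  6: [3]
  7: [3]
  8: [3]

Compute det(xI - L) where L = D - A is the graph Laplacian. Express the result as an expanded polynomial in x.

With the vertex order [1, 2, 3, 4, 5, 6, 7, 8], the degrees are [1, 1, 7, 1, 1, 1, 1, 1], giving D = diag(1, 1, 7, 1, 1, 1, 1, 1) and L = D - A. Computing det(xI - L) by cofactor expansion (or equivalently via sum-over-permutations) gives x^8 - 14x^7 + 63x^6 - 140x^5 + 175x^4 - 126x^3 + 49x^2 - 8x. The constant term is 0 because L is singular (the all-ones vector lies in its kernel).

x^8 - 14x^7 + 63x^6 - 140x^5 + 175x^4 - 126x^3 + 49x^2 - 8x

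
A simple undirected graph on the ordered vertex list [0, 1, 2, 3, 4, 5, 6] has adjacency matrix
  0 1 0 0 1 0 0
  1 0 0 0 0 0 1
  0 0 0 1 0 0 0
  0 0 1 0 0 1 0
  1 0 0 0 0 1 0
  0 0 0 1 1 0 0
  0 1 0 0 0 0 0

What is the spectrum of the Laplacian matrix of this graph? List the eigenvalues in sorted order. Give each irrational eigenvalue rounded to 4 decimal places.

[0, 0.1981, 0.7530, 1.5550, 2.4450, 3.2470, 3.8019]

Reading degrees in the order [0, 1, 2, 3, 4, 5, 6] gives [2, 2, 1, 2, 2, 2, 1]; set D = diag(2, 2, 1, 2, 2, 2, 1) and form L = D - A. L is symmetric positive semidefinite, so every eigenvalue is real and nonnegative. The single zero eigenvalue shows the graph is connected. By the matrix-tree theorem the graph has (1/7) * product of the nonzero eigenvalues = 1 spanning tree. There is one zero in the spectrum, matching the 1 component.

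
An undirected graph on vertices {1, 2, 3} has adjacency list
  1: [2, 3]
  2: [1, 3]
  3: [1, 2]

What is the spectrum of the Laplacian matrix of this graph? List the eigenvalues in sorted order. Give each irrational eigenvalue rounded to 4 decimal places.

[0, 3, 3]

With the vertex order [1, 2, 3], the degrees are [2, 2, 2], giving D = diag(2, 2, 2) and L = D - A. Since every row of L sums to 0, the all-ones vector is in the kernel and 0 is an eigenvalue. The largest eigenvalue, 3, is at most the vertex count 3.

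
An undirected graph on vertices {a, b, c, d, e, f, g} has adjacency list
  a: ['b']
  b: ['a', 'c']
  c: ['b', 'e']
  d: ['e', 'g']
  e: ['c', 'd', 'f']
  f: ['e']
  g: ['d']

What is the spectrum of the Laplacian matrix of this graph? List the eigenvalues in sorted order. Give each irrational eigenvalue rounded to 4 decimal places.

Each diagonal entry of L is the vertex degree and each off-diagonal entry is -1 where an edge is present, 0 otherwise; in the order [a, b, c, d, e, f, g] the diagonal is [1, 2, 2, 2, 3, 1, 1]. Diagonalising L (or applying a numerical eigensolver to the 7x7 matrix) gives the spectrum above. By the matrix-tree theorem the graph has (1/7) * product of the nonzero eigenvalues = 1 spanning tree.

[0, 0.2603, 0.6262, 1.4055, 2.2742, 3.0996, 4.3342]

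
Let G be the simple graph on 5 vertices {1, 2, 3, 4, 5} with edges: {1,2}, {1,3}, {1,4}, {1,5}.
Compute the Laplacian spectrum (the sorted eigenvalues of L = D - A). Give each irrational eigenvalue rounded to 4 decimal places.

Each diagonal entry of L is the vertex degree and each off-diagonal entry is -1 where an edge is present, 0 otherwise; in the order [1, 2, 3, 4, 5] the diagonal is [4, 1, 1, 1, 1]. Diagonalising L (or applying a numerical eigensolver to the 5x5 matrix) gives the spectrum above.

[0, 1, 1, 1, 5]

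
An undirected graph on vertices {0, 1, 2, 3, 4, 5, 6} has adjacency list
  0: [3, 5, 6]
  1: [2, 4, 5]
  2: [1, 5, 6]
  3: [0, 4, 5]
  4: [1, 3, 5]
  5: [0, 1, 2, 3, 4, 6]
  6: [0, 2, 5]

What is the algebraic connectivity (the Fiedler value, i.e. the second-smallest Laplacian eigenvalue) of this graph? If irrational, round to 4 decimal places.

2

Each diagonal entry of L is the vertex degree and each off-diagonal entry is -1 where an edge is present, 0 otherwise; in the order [0, 1, 2, 3, 4, 5, 6] the diagonal is [3, 3, 3, 3, 3, 6, 3]. The sorted Laplacian eigenvalues are [0, 2, 2, 4, 4, 5, 7]; the algebraic connectivity is the second entry, 2. There is one zero in the spectrum, matching the 1 component.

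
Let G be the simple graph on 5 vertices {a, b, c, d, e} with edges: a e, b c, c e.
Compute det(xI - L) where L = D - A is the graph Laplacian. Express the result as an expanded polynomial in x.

x^5 - 6x^4 + 10x^3 - 4x^2

With the vertex order [a, b, c, d, e], the degrees are [1, 1, 2, 0, 2], giving D = diag(1, 1, 2, 0, 2) and L = D - A. Computing det(xI - L) by cofactor expansion (or equivalently via sum-over-permutations) gives x^5 - 6x^4 + 10x^3 - 4x^2. Since p(0) = det(-L) = 0, x divides p(x).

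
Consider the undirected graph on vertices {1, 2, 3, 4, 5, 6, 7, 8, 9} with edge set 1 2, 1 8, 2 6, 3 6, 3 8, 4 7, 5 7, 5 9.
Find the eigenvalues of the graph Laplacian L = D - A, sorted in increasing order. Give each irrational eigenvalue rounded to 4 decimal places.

Reading degrees in the order [1, 2, 3, 4, 5, 6, 7, 8, 9] gives [2, 2, 2, 1, 2, 2, 2, 2, 1]; set D = diag(2, 2, 2, 1, 2, 2, 2, 2, 1) and form L = D - A. L is symmetric positive semidefinite, so every eigenvalue is real and nonnegative. The 2 zero eigenvalues correspond to the 2 connected components.

[0, 0, 0.5858, 1.3820, 1.3820, 2, 3.4142, 3.6180, 3.6180]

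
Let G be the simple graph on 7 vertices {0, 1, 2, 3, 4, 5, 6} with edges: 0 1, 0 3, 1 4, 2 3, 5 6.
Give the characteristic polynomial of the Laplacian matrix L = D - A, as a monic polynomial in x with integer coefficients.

x^7 - 10x^6 + 37x^5 - 62x^4 + 45x^3 - 10x^2

Reading degrees in the order [0, 1, 2, 3, 4, 5, 6] gives [2, 2, 1, 2, 1, 1, 1]; set D = diag(2, 2, 1, 2, 1, 1, 1) and form L = D - A. L has integer entries, so p(x) = det(xI - L) has integer coefficients. Expanding the determinant yields x^7 - 10x^6 + 37x^5 - 62x^4 + 45x^3 - 10x^2. Since p(0) = det(-L) = 0, x divides p(x).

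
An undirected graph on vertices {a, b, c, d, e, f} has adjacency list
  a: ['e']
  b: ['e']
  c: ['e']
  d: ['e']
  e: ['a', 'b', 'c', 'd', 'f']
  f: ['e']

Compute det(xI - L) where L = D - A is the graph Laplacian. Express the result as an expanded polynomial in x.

x^6 - 10x^5 + 30x^4 - 40x^3 + 25x^2 - 6x

With the vertex order [a, b, c, d, e, f], the degrees are [1, 1, 1, 1, 5, 1], giving D = diag(1, 1, 1, 1, 5, 1) and L = D - A. The eigenvalues of L are [0, 1, 1, 1, 1, 6]; the characteristic polynomial is the product of (x - lambda_i), which multiplies out to x^6 - 10x^5 + 30x^4 - 40x^3 + 25x^2 - 6x. Since p(0) = det(-L) = 0, x divides p(x). The eigenvalues sum to 10, which equals trace(L) = 2|E|.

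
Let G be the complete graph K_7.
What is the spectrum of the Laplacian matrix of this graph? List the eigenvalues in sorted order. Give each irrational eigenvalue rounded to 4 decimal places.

[0, 7, 7, 7, 7, 7, 7]

The graph has 7 vertices and degree multiset [6, 6, 6, 6, 6, 6, 6]; D is the diagonal matrix of degrees and L = D - A. Since every row of L sums to 0, the all-ones vector is in the kernel and 0 is an eigenvalue. The single zero eigenvalue shows the graph is connected. The largest eigenvalue, 7, is at most the vertex count 7.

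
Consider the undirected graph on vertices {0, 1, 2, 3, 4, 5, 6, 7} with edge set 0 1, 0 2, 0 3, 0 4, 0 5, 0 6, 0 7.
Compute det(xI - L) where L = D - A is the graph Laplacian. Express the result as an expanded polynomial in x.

x^8 - 14x^7 + 63x^6 - 140x^5 + 175x^4 - 126x^3 + 49x^2 - 8x

With the vertex order [0, 1, 2, 3, 4, 5, 6, 7], the degrees are [7, 1, 1, 1, 1, 1, 1, 1], giving D = diag(7, 1, 1, 1, 1, 1, 1, 1) and L = D - A. L has integer entries, so p(x) = det(xI - L) has integer coefficients. Expanding the determinant yields x^8 - 14x^7 + 63x^6 - 140x^5 + 175x^4 - 126x^3 + 49x^2 - 8x. The coefficient of x^7 equals -trace(L) = -14, matching the sum of degrees. The eigenvalues sum to 14, which equals trace(L) = 2|E|.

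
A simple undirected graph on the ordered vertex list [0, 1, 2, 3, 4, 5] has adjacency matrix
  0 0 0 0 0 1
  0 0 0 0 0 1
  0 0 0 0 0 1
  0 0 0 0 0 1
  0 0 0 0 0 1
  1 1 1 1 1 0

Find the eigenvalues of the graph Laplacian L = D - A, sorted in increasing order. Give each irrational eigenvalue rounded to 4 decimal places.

With the vertex order [0, 1, 2, 3, 4, 5], the degrees are [1, 1, 1, 1, 1, 5], giving D = diag(1, 1, 1, 1, 1, 5) and L = D - A. Diagonalising L (or applying a numerical eigensolver to the 6x6 matrix) gives the spectrum above. The single zero eigenvalue shows the graph is connected. By the matrix-tree theorem the graph has (1/6) * product of the nonzero eigenvalues = 1 spanning tree. The largest eigenvalue, 6, is at most the vertex count 6.

[0, 1, 1, 1, 1, 6]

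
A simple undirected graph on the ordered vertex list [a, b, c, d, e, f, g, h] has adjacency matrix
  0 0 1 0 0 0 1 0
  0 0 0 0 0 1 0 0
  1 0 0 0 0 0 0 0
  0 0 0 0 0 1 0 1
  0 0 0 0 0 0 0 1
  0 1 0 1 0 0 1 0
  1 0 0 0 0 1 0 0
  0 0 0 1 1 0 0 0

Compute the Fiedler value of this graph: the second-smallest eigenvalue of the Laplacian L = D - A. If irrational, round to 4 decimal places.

0.1981

Reading degrees in the order [a, b, c, d, e, f, g, h] gives [2, 1, 1, 2, 1, 3, 2, 2]; set D = diag(2, 1, 1, 2, 1, 3, 2, 2) and form L = D - A. The sorted Laplacian eigenvalues are [0, 0.1981, 0.4915, 1.3204, 1.5550, 2.8258, 3.2470, 4.3623]; the algebraic connectivity is the second entry, 0.1981. The eigenvalues sum to 14, which equals trace(L) = 2|E|. By the matrix-tree theorem the graph has (1/8) * product of the nonzero eigenvalues = 1 spanning tree.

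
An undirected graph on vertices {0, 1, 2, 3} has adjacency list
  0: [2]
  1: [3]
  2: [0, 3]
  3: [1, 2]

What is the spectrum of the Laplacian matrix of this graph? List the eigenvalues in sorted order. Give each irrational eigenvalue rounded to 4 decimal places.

[0, 0.5858, 2, 3.4142]

Each diagonal entry of L is the vertex degree and each off-diagonal entry is -1 where an edge is present, 0 otherwise; in the order [0, 1, 2, 3] the diagonal is [1, 1, 2, 2]. Since every row of L sums to 0, the all-ones vector is in the kernel and 0 is an eigenvalue. The single zero eigenvalue shows the graph is connected. By the matrix-tree theorem the graph has (1/4) * product of the nonzero eigenvalues = 1 spanning tree.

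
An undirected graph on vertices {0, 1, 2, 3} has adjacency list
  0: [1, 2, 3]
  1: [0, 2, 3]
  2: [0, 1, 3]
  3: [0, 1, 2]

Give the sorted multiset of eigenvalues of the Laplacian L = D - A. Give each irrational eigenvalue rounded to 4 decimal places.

With the vertex order [0, 1, 2, 3], the degrees are [3, 3, 3, 3], giving D = diag(3, 3, 3, 3) and L = D - A. The multiplicity of 0 as a Laplacian eigenvalue equals the number of connected components. The eigenvalues sum to 12, which equals trace(L) = 2|E|. By the matrix-tree theorem the graph has (1/4) * product of the nonzero eigenvalues = 16 spanning trees.

[0, 4, 4, 4]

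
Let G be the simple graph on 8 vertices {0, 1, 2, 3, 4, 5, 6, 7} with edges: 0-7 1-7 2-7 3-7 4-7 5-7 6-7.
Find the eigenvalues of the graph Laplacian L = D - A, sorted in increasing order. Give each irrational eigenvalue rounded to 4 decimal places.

[0, 1, 1, 1, 1, 1, 1, 8]

Reading degrees in the order [0, 1, 2, 3, 4, 5, 6, 7] gives [1, 1, 1, 1, 1, 1, 1, 7]; set D = diag(1, 1, 1, 1, 1, 1, 1, 7) and form L = D - A. Diagonalising L (or applying a numerical eigensolver to the 8x8 matrix) gives the spectrum above. The single zero eigenvalue shows the graph is connected. There is one zero in the spectrum, matching the 1 component. By the matrix-tree theorem the graph has (1/8) * product of the nonzero eigenvalues = 1 spanning tree.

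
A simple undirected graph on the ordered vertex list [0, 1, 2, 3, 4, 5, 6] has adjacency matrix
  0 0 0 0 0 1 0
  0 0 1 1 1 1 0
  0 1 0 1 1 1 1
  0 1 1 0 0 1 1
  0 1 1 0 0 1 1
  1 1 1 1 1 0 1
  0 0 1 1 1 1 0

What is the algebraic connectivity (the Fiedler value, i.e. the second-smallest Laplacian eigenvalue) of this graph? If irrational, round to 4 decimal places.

1

Each diagonal entry of L is the vertex degree and each off-diagonal entry is -1 where an edge is present, 0 otherwise; in the order [0, 1, 2, 3, 4, 5, 6] the diagonal is [1, 4, 5, 4, 4, 6, 4]. The smallest Laplacian eigenvalue is always 0. The next one, lambda_2 = 1, measures how hard the graph is to disconnect: larger values mean better connectivity. The largest eigenvalue, 7, is at most the vertex count 7. The eigenvalues sum to 28, which equals trace(L) = 2|E|.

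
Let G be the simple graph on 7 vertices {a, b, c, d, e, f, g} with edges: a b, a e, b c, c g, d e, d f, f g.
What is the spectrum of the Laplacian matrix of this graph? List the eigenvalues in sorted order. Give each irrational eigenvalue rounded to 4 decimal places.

With the vertex order [a, b, c, d, e, f, g], the degrees are [2, 2, 2, 2, 2, 2, 2], giving D = diag(2, 2, 2, 2, 2, 2, 2) and L = D - A. Diagonalising L (or applying a numerical eigensolver to the 7x7 matrix) gives the spectrum above. There is one zero in the spectrum, matching the 1 component. By the matrix-tree theorem the graph has (1/7) * product of the nonzero eigenvalues = 7 spanning trees.

[0, 0.7530, 0.7530, 2.4450, 2.4450, 3.8019, 3.8019]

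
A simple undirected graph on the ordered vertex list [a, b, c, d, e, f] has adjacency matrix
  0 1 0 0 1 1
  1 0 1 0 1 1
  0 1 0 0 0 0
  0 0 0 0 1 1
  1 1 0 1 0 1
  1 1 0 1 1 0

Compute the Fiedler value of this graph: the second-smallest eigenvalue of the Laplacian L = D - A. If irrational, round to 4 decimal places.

0.8929

Reading degrees in the order [a, b, c, d, e, f] gives [3, 4, 1, 2, 4, 4]; set D = diag(3, 4, 1, 2, 4, 4) and form L = D - A. The smallest Laplacian eigenvalue is always 0. The next one, lambda_2 = 0.8929, measures how hard the graph is to disconnect: larger values mean better connectivity. The largest eigenvalue, 5.3686, is at most the vertex count 6.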